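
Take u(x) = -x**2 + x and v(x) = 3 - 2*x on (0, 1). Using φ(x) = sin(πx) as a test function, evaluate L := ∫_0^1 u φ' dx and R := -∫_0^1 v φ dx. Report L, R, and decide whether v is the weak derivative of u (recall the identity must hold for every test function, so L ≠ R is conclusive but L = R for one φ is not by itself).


LHS = 0, RHS = -4/π. No, v is not the weak derivative of u.

u(x) = -x**2 + x, classical derivative u'(x) = 1 - 2*x.
φ(x) = sin(πx), so φ'(x) = π*cos(π*x).
Note φ(0) = φ(1) = 0, so the boundary term u·φ vanishes.
LHS = ∫_0^1 u(x) φ'(x) dx = ∫_0^1 (-π*x^2*cos(π*x) + π*x*cos(π*x)) dx. Term by term:
  ∫_0^1 π*x*cos(π*x) dx = -2/π;  ∫_0^1 -π*x^2*cos(π*x) dx = 2/π.
Sum: -2/π + 2/π = 0.
So LHS = 0.
∫_0^1 v(x) φ(x) dx = ∫_0^1 (-2*x*sin(π*x) + 3*sin(π*x)) dx. Term by term:
  ∫_0^1 3*sin(π*x) dx = 6/π;  ∫_0^1 -2*x*sin(π*x) dx = -2/π.
Sum: 6/π − 2/π = 4/π.
So RHS = -∫_0^1 v(x) φ(x) dx = -4/π.
LHS − RHS = 4/π ≠ 0, so the identity fails.
(For a valid weak derivative the identity must hold for EVERY test function, in particular this one. The failure shows v is NOT the weak derivative of u.)
Correct weak derivative would be u'(x) = 1 - 2*x.


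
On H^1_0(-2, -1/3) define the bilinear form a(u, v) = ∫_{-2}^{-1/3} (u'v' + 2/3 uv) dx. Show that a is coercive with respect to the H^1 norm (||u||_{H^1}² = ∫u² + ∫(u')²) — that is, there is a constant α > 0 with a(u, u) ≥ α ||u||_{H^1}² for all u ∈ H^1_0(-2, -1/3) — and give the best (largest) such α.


α = (50 + 27*π^2)/(3*(25 + 9*π^2))

Coercivity of a(·,·) on H^1_0(-2, -1/3) means a(u, u) ≥ α ||u||_{H^1}² for every u ∈ H^1_0.
The interval has length L = 5/3, and Poincaré/coercivity depend only on L. Here a(u, u) = ∫(u')² + (2/3)·∫u².
Here 0 < c = 2/3 < 1. The condition a(u,u) ≥ α||u||_{H^1}² reads (1−α)∫(u')² ≥ (α−c)∫u². Any admissible α is ≤ 1 (rapidly oscillating u have ∫u²/∫(u')² → 0), and α = 1 would force 0 ≥ (1−c)∫u², impossible since c < 1; so 1−α > 0. By the sharp Poincaré inequality on H^1_0 of an interval of length L, ∫(u')² ≥ (π/L)²∫u² with equality for the first sine mode sin(π(x−x₀)/L) (x₀ the left endpoint), so the inequality holds for all u iff (1−α)(π/L)² ≥ α − c, i.e. α ≤ ((π/L)² + c)/((π/L)² + 1) = (1 + c(L/π)²)/(1 + (L/π)²). With (π/L)² = 9*π^2/25 and c = 2/3, the largest admissible constant is α = ((π/L)² + c)/((π/L)² + 1).
Simplifying, α = (50 + 27*π^2)/(3*(25 + 9*π^2)).


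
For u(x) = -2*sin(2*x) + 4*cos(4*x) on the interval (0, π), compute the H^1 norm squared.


||u||_{H^1(0,π)}^2 = 146*π

u'(x) = -16*sin(4*x) - 4*cos(2*x).
Expand u² and (u')² and integrate term by term on (0, π), using: for integers n ≥ 1, ∫_0^π sin²(nx) dx = ∫_0^π cos²(nx) dx = π/2; for n ≠ n', ∫_0^π sin(nx)sin(n'x) dx = ∫_0^π cos(nx)cos(n'x) dx = 0; and by product-to-sum, ∫_0^π sin(nx)cos(n'x) dx = ½∫_0^π [sin((n+n')x) + sin((n−n')x)] dx, which is 0 when n+n' is even and 2n/(n²−n'²) when n+n' is odd (it need not vanish on (0, π)).
  u² squared terms: (-2)²·∫sin(2x)² dx = 4·π/2 = 2*π;  (4)²·∫cos(4x)² dx = 16·π/2 = 8*π.
  u² cross terms: 2·(-2)·(4)·∫sin(2x)·cos(4x) dx = -16·(0) = 0.
  So ∫_0^π u² dx = 2*π + 8*π + 0 = 10*π.
  (u')² squared terms: (-16)²·∫sin(4x)² dx = 256·π/2 = 128*π;  (-4)²·∫cos(2x)² dx = 16·π/2 = 8*π.
  (u')² cross terms: 2·(-16)·(-4)·∫sin(4x)·cos(2x) dx = 128·(0) = 0.
  So ∫_0^π (u')² dx = 128*π + 8*π + 0 = 136*π.
||u||_{H^1}^2 = (10*π) + (136*π) = 146*π.


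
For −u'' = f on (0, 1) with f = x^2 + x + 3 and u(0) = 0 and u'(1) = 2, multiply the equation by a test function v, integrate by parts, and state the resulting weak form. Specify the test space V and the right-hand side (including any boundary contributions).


V = {v ∈ H^1(0, 1) : v(0) = 0} (test functions vanish at x = 0 where u is specified); weak form: ∫_0^1 u'v' dx = ∫_0^1 (x^2 + x + 3) v dx + 2·v(1) for all v ∈ V.

Multiply both sides by a test function v and integrate from 0 to 1:
  ∫_0^1 −u''(x) v(x) dx = ∫_0^1 f(x) v(x) dx.
Integrate the LHS by parts once:
  ∫_0^1 −u'' v dx = −[u'(x) v(x)]_0^1 + ∫_0^1 u'(x) v'(x) dx.
Thus ∫_0^1 u'(x) v'(x) dx = ∫_0^1 f(x) v(x) dx + [u'(x) v(x)]_0^1.
Choose V so that boundary terms are either known or forced to vanish.
Mixed BC: u(0) = 0 (Dirichlet) and u'(1) = 2 (Neumann). Define V = {v ∈ H^1(0, 1) : v(0) = 0}. Then [u' v]_0^1 = u'(1)·v(1) − u'(0)·0 = 2·v(1).
Weak formulation: find u (satisfying any essential BC) such that ∫_0^1 u'(x) v'(x) dx = ∫_0^1 f v dx + 2·v(1) for all v ∈ V (Dirichlet at 0 absorbed into V; Neumann datum at x = 1 contributes the boundary term).
Substituting f(x) = x^2 + x + 3, the right-hand side is ∫_0^1 (x^2 + x + 3) v dx + 2·v(1).


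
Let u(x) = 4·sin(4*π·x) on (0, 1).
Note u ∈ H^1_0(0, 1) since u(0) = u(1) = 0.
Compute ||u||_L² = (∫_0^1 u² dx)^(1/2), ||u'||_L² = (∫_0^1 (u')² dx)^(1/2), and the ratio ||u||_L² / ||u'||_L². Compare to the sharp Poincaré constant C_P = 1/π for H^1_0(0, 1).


||u||_L² / ||u'||_L² = 1/(4*π) < C_P = 1/π.

u(x) = 4·sin(4*π·x), so u'(x) = 16*π*cos(4*π*x).
Writing u(x) = A·sin(kπx/L) with A = 4 and k = 4, use ∫_0^L sin²(kπx/L) dx = L/2 and ∫_0^L cos²(kπx/L) dx = L/2.
u² = 16·sin²(4*π·x) and (u')² = 256*π^2·cos²(4*π·x), and each of sin², cos² integrates to L/2 = 1/2 over (0, 1).
∫_0^1 u² dx = 8, so ||u||_L² = 2*sqrt(2).
∫_0^1 (u')² dx = 128*π^2, so ||u'||_L² = 8*sqrt(2)*π.
Ratio ||u||_L² / ||u'||_L² = 1/(4*π).
Sharp Poincaré constant on H^1_0(0, 1) is C_P = L/π = 1/π, achieved by sin(π·x).
This is the k = 4 harmonic; the ratio L/(kπ) is strictly less than C_P = L/π, consistent with the sharp inequality ||u||_L² ≤ C_P ||u'||_L².


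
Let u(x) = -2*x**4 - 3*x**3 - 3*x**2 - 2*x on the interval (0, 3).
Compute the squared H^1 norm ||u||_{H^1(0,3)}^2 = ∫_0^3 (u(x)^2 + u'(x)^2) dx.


||u||_{H^1}^2 = 5551401/70

The H^1 norm (squared) on an interval (0, L) is
  ||u||_{H^1}^2 = ∫_0^L u(x)^2 dx + ∫_0^L u'(x)^2 dx.
Compute u'(x) = -8*x**3 - 9*x**2 - 6*x - 2.
Then u(x)^2 = 4*x**8 + 12*x**7 + 21*x**6 + 26*x**5 + 21*x**4 + 12*x**3 + 4*x**2 and u'(x)^2 = 64*x**6 + 144*x**5 + 177*x**4 + 140*x**3 + 72*x**2 + 24*x + 4.
Integrate each monomial from 0 to 3 using ∫_0^3 c·x^n dx = c·3^(n+1)/(n+1):
  ∫_0^3 u(x)^2 dx = ∫_0^3 (4*x^8 + 12*x^7 + 21*x^6 + 26*x^5 + 21*x^4 + 12*x^3 + 4*x^2) dx. Term by term:
    ∫_0^3 4*x^8 dx = 8748;  ∫_0^3 12*x^7 dx = 19683/2;  ∫_0^3 21*x^6 dx = 6561;
    ∫_0^3 26*x^5 dx = 3159;  ∫_0^3 21*x^4 dx = 5103/5;  ∫_0^3 12*x^3 dx = 243;
    ∫_0^3 4*x^2 dx = 36.
  Sum: 8748 + 19683/2 + 6561 + 3159 + 5103/5 + 243 + 36 = 296091/10.
  ∫_0^3 u'(x)^2 dx = ∫_0^3 (64*x^6 + 144*x^5 + 177*x^4 + 140*x^3 + 72*x^2 + 24*x + 4) dx. Term by term:
    ∫_0^3 64*x^6 dx = 139968/7;  ∫_0^3 144*x^5 dx = 17496;  ∫_0^3 177*x^4 dx = 43011/5;
    ∫_0^3 140*x^3 dx = 2835;  ∫_0^3 72*x^2 dx = 648;  ∫_0^3 24*x dx = 108;
    ∫_0^3 4 dx = 12.
  Sum: 139968/7 + 17496 + 43011/5 + 2835 + 648 + 108 + 12 = 1739382/35.
Adding: ||u||_{H^1}^2 = 296091/10 + 1739382/35 = 5551401/70.


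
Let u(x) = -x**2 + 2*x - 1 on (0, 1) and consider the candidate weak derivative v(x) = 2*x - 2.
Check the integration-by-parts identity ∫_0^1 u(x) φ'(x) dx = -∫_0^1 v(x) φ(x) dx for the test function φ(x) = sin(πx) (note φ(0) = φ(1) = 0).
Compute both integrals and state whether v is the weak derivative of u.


LHS = -2/π, RHS = 2/π. No, v is not the weak derivative of u.

u(x) = -x**2 + 2*x - 1, classical derivative u'(x) = 2 - 2*x.
φ(x) = sin(πx), so φ'(x) = π*cos(π*x).
Note φ(0) = φ(1) = 0, so the boundary term u·φ vanishes.
LHS = ∫_0^1 u(x) φ'(x) dx = ∫_0^1 (-π*x^2*cos(π*x) + 2*π*x*cos(π*x) - π*cos(π*x)) dx. Term by term:
  ∫_0^1 -π*cos(π*x) dx = 0;  ∫_0^1 -π*x^2*cos(π*x) dx = 2/π;  ∫_0^1 2*π*x*cos(π*x) dx = -4/π.
Sum: 0 + 2/π − 4/π = -2/π.
So LHS = -2/π.
∫_0^1 v(x) φ(x) dx = ∫_0^1 (2*x*sin(π*x) - 2*sin(π*x)) dx. Term by term:
  ∫_0^1 -2*sin(π*x) dx = -4/π;  ∫_0^1 2*x*sin(π*x) dx = 2/π.
Sum: -4/π + 2/π = -2/π.
So RHS = -∫_0^1 v(x) φ(x) dx = 2/π.
LHS − RHS = -4/π ≠ 0, so the identity fails.
(For a valid weak derivative the identity must hold for EVERY test function, in particular this one. The failure shows v is NOT the weak derivative of u.)
Correct weak derivative would be u'(x) = 2 - 2*x.


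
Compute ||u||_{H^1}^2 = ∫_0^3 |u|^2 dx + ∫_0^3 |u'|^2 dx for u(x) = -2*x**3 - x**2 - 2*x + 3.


||u||_{H^1}^2 = 31512/7

The H^1 norm (squared) on an interval (0, L) is
  ||u||_{H^1}^2 = ∫_0^L u(x)^2 dx + ∫_0^L u'(x)^2 dx.
Compute u'(x) = -6*x**2 - 2*x - 2.
Then u(x)^2 = 4*x**6 + 4*x**5 + 9*x**4 - 8*x**3 - 2*x**2 - 12*x + 9 and u'(x)^2 = 36*x**4 + 24*x**3 + 28*x**2 + 8*x + 4.
Integrate each monomial from 0 to 3 using ∫_0^3 c·x^n dx = c·3^(n+1)/(n+1):
  ∫_0^3 u(x)^2 dx = ∫_0^3 (4*x^6 + 4*x^5 + 9*x^4 - 8*x^3 - 2*x^2 - 12*x + 9) dx. Term by term:
    ∫_0^3 4*x^6 dx = 8748/7;  ∫_0^3 4*x^5 dx = 486;  ∫_0^3 9*x^4 dx = 2187/5;
    ∫_0^3 -8*x^3 dx = -162;  ∫_0^3 -2*x^2 dx = -18;  ∫_0^3 -12*x dx = -54;
    ∫_0^3 9 dx = 27.
  Sum: 8748/7 + 486 + 2187/5 − 162 − 18 − 54 + 27 = 68814/35.
  ∫_0^3 u'(x)^2 dx = ∫_0^3 (36*x^4 + 24*x^3 + 28*x^2 + 8*x + 4) dx. Term by term:
    ∫_0^3 36*x^4 dx = 8748/5;  ∫_0^3 24*x^3 dx = 486;  ∫_0^3 28*x^2 dx = 252;
    ∫_0^3 8*x dx = 36;  ∫_0^3 4 dx = 12.
  Sum: 8748/5 + 486 + 252 + 36 + 12 = 12678/5.
Adding: ||u||_{H^1}^2 = 68814/35 + 12678/5 = 31512/7.


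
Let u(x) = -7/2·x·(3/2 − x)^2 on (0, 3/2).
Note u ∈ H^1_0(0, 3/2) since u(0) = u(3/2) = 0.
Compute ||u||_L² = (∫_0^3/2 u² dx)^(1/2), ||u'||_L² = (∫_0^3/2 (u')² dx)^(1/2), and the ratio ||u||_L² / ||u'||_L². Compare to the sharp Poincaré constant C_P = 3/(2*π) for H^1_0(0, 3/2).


||u||_L² / ||u'||_L² = 3*sqrt(14)/28 < C_P = 3/(2*π).

u(x) = -7/2·x·(3/2 − x)^2, so u'(x) = -21*x^2/2 + 21*x - 63/8.
u(x) = -7/2·x·(3/2 − x)^2 vanishes at x = 0 and x = 3/2, so u ∈ H^1_0(0, 3/2). Differentiate via the product rule and integrate the resulting polynomials term by term.
  ∫_0^3/2 u² dx = ∫_0^3/2 (49*x^6/4 - 147*x^5/2 + 1323*x^4/8 - 1323*x^3/8 + 3969*x^2/64) dx. Term by term:
    ∫_0^3/2 49*x^6/4 dx = 15309/512;  ∫_0^3/2 -147*x^5/2 dx = -35721/256;  ∫_0^3/2 1323*x^4/8 dx = 321489/1280;
    ∫_0^3/2 -1323*x^3/8 dx = -107163/512;  ∫_0^3/2 3969*x^2/64 dx = 35721/512.
  Sum: 15309/512 − 35721/256 + 321489/1280 − 107163/512 + 35721/512 = 5103/2560.
  ∫_0^3/2 (u')² dx = ∫_0^3/2 (441*x^4/4 - 441*x^3 + 4851*x^2/8 - 1323*x/4 + 3969/64) dx. Term by term:
    ∫_0^3/2 441*x^4/4 dx = 107163/640;  ∫_0^3/2 -441*x^3 dx = -35721/64;  ∫_0^3/2 4851*x^2/8 dx = 43659/64;
    ∫_0^3/2 -1323*x/4 dx = -11907/32;  ∫_0^3/2 3969/64 dx = 11907/128.
  Sum: 107163/640 − 35721/64 + 43659/64 − 11907/32 + 11907/128 = 3969/320.
∫_0^3/2 u² dx = 5103/2560, so ||u||_L² = 27*sqrt(70)/160.
∫_0^3/2 (u')² dx = 3969/320, so ||u'||_L² = 63*sqrt(5)/40.
Ratio ||u||_L² / ||u'||_L² = 3*sqrt(14)/28.
Sharp Poincaré constant on H^1_0(0, 3/2) is C_P = L/π = 3/(2*π), achieved by sin(2*π/3·x).
A polynomial bump cannot attain the sharp Poincaré constant (only the first sine eigenfunction does), so the ratio is strictly less than C_P, consistent with ||u||_L² ≤ C_P ||u'||_L².


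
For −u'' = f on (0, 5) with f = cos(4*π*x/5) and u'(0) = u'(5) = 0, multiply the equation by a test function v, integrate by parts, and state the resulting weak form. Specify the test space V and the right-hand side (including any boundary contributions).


V = H^1(0, 5) (no boundary constraint on v; u is determined up to an additive constant); weak form: ∫_0^5 u'v' dx = ∫_0^5 (cos(4*π*x/5)) v dx for all v ∈ V.

Multiply both sides by a test function v and integrate from 0 to 5:
  ∫_0^5 −u''(x) v(x) dx = ∫_0^5 f(x) v(x) dx.
Integrate the LHS by parts once:
  ∫_0^5 −u'' v dx = −[u'(x) v(x)]_0^5 + ∫_0^5 u'(x) v'(x) dx.
Thus ∫_0^5 u'(x) v'(x) dx = ∫_0^5 f(x) v(x) dx + [u'(x) v(x)]_0^5.
Choose V so that boundary terms are either known or forced to vanish.
u has homogeneous Neumann: u'(0) = u'(5) = 0. So [u' v]_0^5 = 0·v(5) − 0·v(0) = 0 for any v; take V = H^1(0, 5).
Weak formulation: find u (satisfying any essential BC) such that ∫_0^5 u'(x) v'(x) dx = ∫_0^5 f v dx for all v ∈ V (homogeneous Neumann, so boundary terms vanish).
Substituting f(x) = cos(4*π*x/5), the right-hand side is ∫_0^5 (cos(4*π*x/5)) v dx.
Compatibility check (pure Neumann): taking v ≡ 1 ∈ V gives 0 = ∫_0^5 f dx + (0) − (0), i.e. ∫_0^5 f dx must equal u'(0) − u'(5) = 0. Indeed ∫_0^5 (cos(4*π*x/5)) dx = 0, so the data are compatible. The solution is then unique only up to an additive constant (fix it e.g. by requiring ∫_0^5 u dx = 0).


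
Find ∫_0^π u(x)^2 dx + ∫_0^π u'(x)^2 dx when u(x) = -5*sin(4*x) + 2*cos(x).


||u||_{H^1(0,π)}^2 = -64/3 + 433*π/2

u'(x) = -2*sin(x) - 20*cos(4*x).
Expand u² and (u')² and integrate term by term on (0, π), using: for integers n ≥ 1, ∫_0^π sin²(nx) dx = ∫_0^π cos²(nx) dx = π/2; for n ≠ n', ∫_0^π sin(nx)sin(n'x) dx = ∫_0^π cos(nx)cos(n'x) dx = 0; and by product-to-sum, ∫_0^π sin(nx)cos(n'x) dx = ½∫_0^π [sin((n+n')x) + sin((n−n')x)] dx, which is 0 when n+n' is even and 2n/(n²−n'²) when n+n' is odd (it need not vanish on (0, π)).
  u² squared terms: (-5)²·∫sin(4x)² dx = 25·π/2 = 25*π/2;  (2)²·∫cos(x)² dx = 4·π/2 = 2*π.
  u² cross terms: 2·(-5)·(2)·∫sin(4x)·cos(x) dx = -20·(8/15) = -32/3.
  So ∫_0^π u² dx = 25*π/2 + 2*π − 32/3 = -32/3 + 29*π/2.
  (u')² squared terms: (-20)²·∫cos(4x)² dx = 400·π/2 = 200*π;  (-2)²·∫sin(x)² dx = 4·π/2 = 2*π.
  (u')² cross terms: 2·(-20)·(-2)·∫cos(4x)·sin(x) dx = 80·(-2/15) = -32/3.
  So ∫_0^π (u')² dx = 200*π + 2*π − 32/3 = -32/3 + 202*π.
||u||_{H^1}^2 = (-32/3 + 29*π/2) + (-32/3 + 202*π) = -64/3 + 433*π/2.


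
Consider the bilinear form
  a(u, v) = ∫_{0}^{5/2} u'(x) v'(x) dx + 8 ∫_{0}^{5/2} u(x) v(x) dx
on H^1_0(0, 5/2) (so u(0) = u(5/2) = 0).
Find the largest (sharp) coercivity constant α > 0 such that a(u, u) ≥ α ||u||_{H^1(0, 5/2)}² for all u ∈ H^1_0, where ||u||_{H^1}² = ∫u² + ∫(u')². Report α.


α = 1

Coercivity of a(·,·) on H^1_0(0, 5/2) means a(u, u) ≥ α ||u||_{H^1}² for every u ∈ H^1_0.
The interval has length L = 5/2, and Poincaré/coercivity depend only on L. Here a(u, u) = ∫(u')² + (8)·∫u².
Here c = 8 ≥ 1, so a(u,u) = ∫(u')² + c∫u² ≥ ∫(u')² + ∫u² = ||u||_{H^1}², i.e. α = 1 works. No larger α is possible: a(u,u) ≥ α||u||_{H^1}² means (1−α)∫(u')² ≥ (α−c)∫u², and for the modes u_n = sin(nπ(x−x₀)/L) (x₀ the left endpoint) one has ∫u_n²/∫(u_n')² = (L/(nπ))² → 0, so a(u_n,u_n)/||u_n||_{H^1}² → 1. Hence the optimal constant is α = 1.
Therefore α = 1.


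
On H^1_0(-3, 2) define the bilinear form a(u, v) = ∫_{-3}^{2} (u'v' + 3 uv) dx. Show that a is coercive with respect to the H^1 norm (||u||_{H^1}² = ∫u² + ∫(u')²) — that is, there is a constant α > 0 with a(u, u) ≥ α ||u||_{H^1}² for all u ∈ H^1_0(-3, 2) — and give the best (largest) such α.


α = 1

Coercivity of a(·,·) on H^1_0(-3, 2) means a(u, u) ≥ α ||u||_{H^1}² for every u ∈ H^1_0.
The interval has length L = 5, and Poincaré/coercivity depend only on L. Here a(u, u) = ∫(u')² + (3)·∫u².
Here c = 3 ≥ 1, so a(u,u) = ∫(u')² + c∫u² ≥ ∫(u')² + ∫u² = ||u||_{H^1}², i.e. α = 1 works. No larger α is possible: a(u,u) ≥ α||u||_{H^1}² means (1−α)∫(u')² ≥ (α−c)∫u², and for the modes u_n = sin(nπ(x−x₀)/L) (x₀ the left endpoint) one has ∫u_n²/∫(u_n')² = (L/(nπ))² → 0, so a(u_n,u_n)/||u_n||_{H^1}² → 1. Hence the optimal constant is α = 1.
Therefore α = 1.


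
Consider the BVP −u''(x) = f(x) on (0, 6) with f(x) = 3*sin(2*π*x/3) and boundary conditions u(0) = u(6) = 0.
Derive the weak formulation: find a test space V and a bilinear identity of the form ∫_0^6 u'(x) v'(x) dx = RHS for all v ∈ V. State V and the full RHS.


V = H^1_0(0, 6) (so v(0) = v(6) = 0); weak form: ∫_0^6 u'v' dx = ∫_0^6 (3*sin(2*π*x/3)) v dx for all v ∈ V.

Multiply both sides by a test function v and integrate from 0 to 6:
  ∫_0^6 −u''(x) v(x) dx = ∫_0^6 f(x) v(x) dx.
Integrate the LHS by parts once:
  ∫_0^6 −u'' v dx = −[u'(x) v(x)]_0^6 + ∫_0^6 u'(x) v'(x) dx.
Thus ∫_0^6 u'(x) v'(x) dx = ∫_0^6 f(x) v(x) dx + [u'(x) v(x)]_0^6.
Choose V so that boundary terms are either known or forced to vanish.
u is Dirichlet: u(0) = u(6) = 0. Let V = H^1_0(0, 6); then v(0) = v(6) = 0, and [u' v]_0^6 = 0.
Weak formulation: find u (satisfying any essential BC) such that ∫_0^6 u'(x) v'(x) dx = ∫_0^6 f v dx for all v ∈ V.
Substituting f(x) = 3*sin(2*π*x/3), the right-hand side is ∫_0^6 (3*sin(2*π*x/3)) v dx.


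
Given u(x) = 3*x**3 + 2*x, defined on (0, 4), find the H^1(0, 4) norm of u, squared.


||u||_{H^1}^2 = 4302992/105

The H^1 norm (squared) on an interval (0, L) is
  ||u||_{H^1}^2 = ∫_0^L u(x)^2 dx + ∫_0^L u'(x)^2 dx.
Compute u'(x) = 9*x**2 + 2.
Then u(x)^2 = 9*x**6 + 12*x**4 + 4*x**2 and u'(x)^2 = 81*x**4 + 36*x**2 + 4.
Integrate each monomial from 0 to 4 using ∫_0^4 c·x^n dx = c·4^(n+1)/(n+1):
  ∫_0^4 u(x)^2 dx = ∫_0^4 (9*x^6 + 12*x^4 + 4*x^2) dx. Term by term:
    ∫_0^4 9*x^6 dx = 147456/7;  ∫_0^4 12*x^4 dx = 12288/5;  ∫_0^4 4*x^2 dx = 256/3.
  Sum: 147456/7 + 12288/5 + 256/3 = 2478848/105.
  ∫_0^4 u'(x)^2 dx = ∫_0^4 (81*x^4 + 36*x^2 + 4) dx. Term by term:
    ∫_0^4 81*x^4 dx = 82944/5;  ∫_0^4 36*x^2 dx = 768;  ∫_0^4 4 dx = 16.
  Sum: 82944/5 + 768 + 16 = 86864/5.
Adding: ||u||_{H^1}^2 = 2478848/105 + 86864/5 = 4302992/105.


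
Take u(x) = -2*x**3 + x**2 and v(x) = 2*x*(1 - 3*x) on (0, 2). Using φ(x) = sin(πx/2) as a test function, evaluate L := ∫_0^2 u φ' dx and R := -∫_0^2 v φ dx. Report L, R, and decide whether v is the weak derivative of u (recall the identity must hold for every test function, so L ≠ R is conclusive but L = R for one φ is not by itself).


LHS = -192/π^3 + 40/π, RHS = -192/π^3 + 40/π. Yes, v = u' weakly.

u(x) = -2*x**3 + x**2, classical derivative u'(x) = -6*x**2 + 2*x.
φ(x) = sin(πx/2), so φ'(x) = π*cos(π*x/2)/2.
Note φ(0) = φ(2) = 0, so the boundary term u·φ vanishes.
LHS = ∫_0^2 u(x) φ'(x) dx = ∫_0^2 (-π*x^3*cos(π*x/2) + π*x^2*cos(π*x/2)/2) dx. Term by term:
  ∫_0^2 π*x^2*cos(π*x/2)/2 dx = -8/π;  ∫_0^2 -π*x^3*cos(π*x/2) dx = -192/π^3 + 48/π.
Sum: -8/π + -192/π^3 + 48/π = -192/π^3 + 40/π.
So LHS = -192/π^3 + 40/π.
∫_0^2 v(x) φ(x) dx = ∫_0^2 (-6*x^2*sin(π*x/2) + 2*x*sin(π*x/2)) dx. Term by term:
  ∫_0^2 -6*x^2*sin(π*x/2) dx = -48/π + 192/π^3;  ∫_0^2 2*x*sin(π*x/2) dx = 8/π.
Sum: -48/π + 192/π^3 + 8/π = -40/π + 192/π^3.
So RHS = -∫_0^2 v(x) φ(x) dx = -192/π^3 + 40/π.
LHS = RHS, so the identity holds for this test φ.
Moreover u is smooth here and v(x) = u'(x) = -6*x**2 + 2*x pointwise, so the identity holds for every test function. Hence v is the weak derivative of u.


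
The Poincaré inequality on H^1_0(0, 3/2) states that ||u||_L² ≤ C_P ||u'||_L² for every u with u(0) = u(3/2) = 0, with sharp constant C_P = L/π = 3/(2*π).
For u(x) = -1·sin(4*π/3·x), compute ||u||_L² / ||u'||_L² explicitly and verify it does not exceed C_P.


||u||_L² / ||u'||_L² = 3/(4*π) < C_P = 3/(2*π).

u(x) = -1·sin(4*π/3·x), so u'(x) = -4*π*cos(4*π*x/3)/3.
Writing u(x) = A·sin(kπx/L) with A = -1 and k = 2, use ∫_0^L sin²(kπx/L) dx = L/2 and ∫_0^L cos²(kπx/L) dx = L/2.
u² = 1·sin²(4*π/3·x) and (u')² = 16*π^2/9·cos²(4*π/3·x), and each of sin², cos² integrates to L/2 = 3/4 over (0, 3/2).
∫_0^3/2 u² dx = 3/4, so ||u||_L² = sqrt(3)/2.
∫_0^3/2 (u')² dx = 4*π^2/3, so ||u'||_L² = 2*sqrt(3)*π/3.
Ratio ||u||_L² / ||u'||_L² = 3/(4*π).
Sharp Poincaré constant on H^1_0(0, 3/2) is C_P = L/π = 3/(2*π), achieved by sin(2*π/3·x).
This is the k = 2 harmonic; the ratio L/(kπ) is strictly less than C_P = L/π, consistent with the sharp inequality ||u||_L² ≤ C_P ||u'||_L².


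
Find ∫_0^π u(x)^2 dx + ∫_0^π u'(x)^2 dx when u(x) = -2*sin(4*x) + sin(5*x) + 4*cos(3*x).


||u||_{H^1(0,π)}^2 = -1280/7 + 127*π

u'(x) = -12*sin(3*x) - 8*cos(4*x) + 5*cos(5*x).
Expand u² and (u')² and integrate term by term on (0, π), using: for integers n ≥ 1, ∫_0^π sin²(nx) dx = ∫_0^π cos²(nx) dx = π/2; for n ≠ n', ∫_0^π sin(nx)sin(n'x) dx = ∫_0^π cos(nx)cos(n'x) dx = 0; and by product-to-sum, ∫_0^π sin(nx)cos(n'x) dx = ½∫_0^π [sin((n+n')x) + sin((n−n')x)] dx, which is 0 when n+n' is even and 2n/(n²−n'²) when n+n' is odd (it need not vanish on (0, π)).
  u² squared terms: (-2)²·∫sin(4x)² dx = 4·π/2 = 2*π;  (4)²·∫cos(3x)² dx = 16·π/2 = 8*π;  (1)²·∫sin(5x)² dx = 1·π/2 = π/2.
  u² cross terms: 2·(-2)·(4)·∫sin(4x)·cos(3x) dx = -16·(8/7) = -128/7;  2·(-2)·(1)·∫sin(4x)·sin(5x) dx = -4·(0) = 0;  2·(4)·(1)·∫cos(3x)·sin(5x) dx = 8·(0) = 0.
  So ∫_0^π u² dx = 2*π + 8*π + π/2 − 128/7 + 0 + 0 = -128/7 + 21*π/2.
  (u')² squared terms: (-12)²·∫sin(3x)² dx = 144·π/2 = 72*π;  (-8)²·∫cos(4x)² dx = 64·π/2 = 32*π;  (5)²·∫cos(5x)² dx = 25·π/2 = 25*π/2.
  (u')² cross terms: 2·(-12)·(-8)·∫sin(3x)·cos(4x) dx = 192·(-6/7) = -1152/7;  2·(-12)·(5)·∫sin(3x)·cos(5x) dx = -120·(0) = 0;  2·(-8)·(5)·∫cos(4x)·cos(5x) dx = -80·(0) = 0.
  So ∫_0^π (u')² dx = 72*π + 32*π + 25*π/2 − 1152/7 + 0 + 0 = -1152/7 + 233*π/2.
||u||_{H^1}^2 = (-128/7 + 21*π/2) + (-1152/7 + 233*π/2) = -1280/7 + 127*π.


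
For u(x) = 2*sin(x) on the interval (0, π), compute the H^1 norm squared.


||u||_{H^1(0,π)}^2 = 4*π

u'(x) = 2*cos(x).
Expand u² and (u')² and integrate term by term on (0, π), using: for integers n ≥ 1, ∫_0^π sin²(nx) dx = ∫_0^π cos²(nx) dx = π/2; for n ≠ n', ∫_0^π sin(nx)sin(n'x) dx = ∫_0^π cos(nx)cos(n'x) dx = 0; and by product-to-sum, ∫_0^π sin(nx)cos(n'x) dx = ½∫_0^π [sin((n+n')x) + sin((n−n')x)] dx, which is 0 when n+n' is even and 2n/(n²−n'²) when n+n' is odd (it need not vanish on (0, π)).
  u² squared terms: (2)²·∫sin(x)² dx = 4·π/2 = 2*π.
  So ∫_0^π u² dx = 2*π.
  (u')² squared terms: (2)²·∫cos(x)² dx = 4·π/2 = 2*π.
  So ∫_0^π (u')² dx = 2*π.
||u||_{H^1}^2 = (2*π) + (2*π) = 4*π.


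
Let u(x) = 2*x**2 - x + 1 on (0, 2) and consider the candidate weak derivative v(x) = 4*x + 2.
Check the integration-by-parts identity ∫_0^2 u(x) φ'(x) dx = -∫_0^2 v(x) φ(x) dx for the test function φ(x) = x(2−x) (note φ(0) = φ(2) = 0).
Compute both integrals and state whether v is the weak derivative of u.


LHS = -4, RHS = -8. No, v is not the weak derivative of u.

u(x) = 2*x**2 - x + 1, classical derivative u'(x) = 4*x - 1.
φ(x) = x(2−x), so φ'(x) = 2 - 2*x.
Note φ(0) = φ(2) = 0, so the boundary term u·φ vanishes.
LHS = ∫_0^2 u(x) φ'(x) dx = ∫_0^2 (-4*x^3 + 6*x^2 - 4*x + 2) dx. Term by term:
  ∫_0^2 -4*x^3 dx = -16;  ∫_0^2 6*x^2 dx = 16;  ∫_0^2 -4*x dx = -8;
  ∫_0^2 2 dx = 4.
Sum: -16 + 16 − 8 + 4 = -4.
So LHS = -4.
∫_0^2 v(x) φ(x) dx = ∫_0^2 (-4*x^3 + 6*x^2 + 4*x) dx. Term by term:
  ∫_0^2 -4*x^3 dx = -16;  ∫_0^2 6*x^2 dx = 16;  ∫_0^2 4*x dx = 8.
Sum: -16 + 16 + 8 = 8.
So RHS = -∫_0^2 v(x) φ(x) dx = -8.
LHS − RHS = 4 ≠ 0, so the identity fails.
(For a valid weak derivative the identity must hold for EVERY test function, in particular this one. The failure shows v is NOT the weak derivative of u.)
Correct weak derivative would be u'(x) = 4*x - 1.


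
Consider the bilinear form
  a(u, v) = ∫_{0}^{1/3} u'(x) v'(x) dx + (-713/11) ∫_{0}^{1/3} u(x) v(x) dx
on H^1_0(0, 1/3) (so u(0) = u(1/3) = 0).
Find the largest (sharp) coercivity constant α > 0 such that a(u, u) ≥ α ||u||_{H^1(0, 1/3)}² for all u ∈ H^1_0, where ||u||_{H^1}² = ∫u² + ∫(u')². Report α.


α = (-713 + 99*π^2)/(11*(1 + 9*π^2))

Coercivity of a(·,·) on H^1_0(0, 1/3) means a(u, u) ≥ α ||u||_{H^1}² for every u ∈ H^1_0.
The interval has length L = 1/3, and Poincaré/coercivity depend only on L. Here a(u, u) = ∫(u')² + (-713/11)·∫u².
Here c = -713/11 < 0 with |c| < (π/L)² = 9*π^2, so coercivity still holds. The condition a(u,u) ≥ α||u||_{H^1}² reads (1−α)∫(u')² ≥ (α−c)∫u². Any admissible α is ≤ 1 (rapidly oscillating u have ∫u²/∫(u')² → 0), and α = 1 would force 0 ≥ (1−c)∫u², impossible since c < 1; so 1−α > 0. By the sharp Poincaré inequality on H^1_0 of an interval of length L, ∫(u')² ≥ (π/L)²∫u² with equality for the first sine mode sin(π(x−x₀)/L) (x₀ the left endpoint), so the inequality holds for all u iff (1−α)(π/L)² ≥ α − c, i.e. α ≤ ((π/L)² + c)/((π/L)² + 1) = (1 + c(L/π)²)/(1 + (L/π)²). (Direct route, valid since c ≤ 0: Poincaré gives c∫u² ≥ c(L/π)²∫(u')², so a(u,u) ≥ (1 + c(L/π)²)∫(u')², while ||u||_{H^1}² ≤ (1 + (L/π)²)∫(u')²; dividing yields the same α.) With (π/L)² = 9*π^2 and c = -713/11, the largest admissible constant is α = ((π/L)² + c)/((π/L)² + 1).
Simplifying, α = (-713 + 99*π^2)/(11*(1 + 9*π^2)).


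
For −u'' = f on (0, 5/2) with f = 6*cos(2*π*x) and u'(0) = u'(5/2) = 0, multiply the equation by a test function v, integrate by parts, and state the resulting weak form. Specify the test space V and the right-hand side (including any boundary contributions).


V = H^1(0, 5/2) (no boundary constraint on v; u is determined up to an additive constant); weak form: ∫_0^5/2 u'v' dx = ∫_0^5/2 (6*cos(2*π*x)) v dx for all v ∈ V.

Multiply both sides by a test function v and integrate from 0 to 5/2:
  ∫_0^5/2 −u''(x) v(x) dx = ∫_0^5/2 f(x) v(x) dx.
Integrate the LHS by parts once:
  ∫_0^5/2 −u'' v dx = −[u'(x) v(x)]_0^5/2 + ∫_0^5/2 u'(x) v'(x) dx.
Thus ∫_0^5/2 u'(x) v'(x) dx = ∫_0^5/2 f(x) v(x) dx + [u'(x) v(x)]_0^5/2.
Choose V so that boundary terms are either known or forced to vanish.
u has homogeneous Neumann: u'(0) = u'(5/2) = 0. So [u' v]_0^5/2 = 0·v(5/2) − 0·v(0) = 0 for any v; take V = H^1(0, 5/2).
Weak formulation: find u (satisfying any essential BC) such that ∫_0^5/2 u'(x) v'(x) dx = ∫_0^5/2 f v dx for all v ∈ V (homogeneous Neumann, so boundary terms vanish).
Substituting f(x) = 6*cos(2*π*x), the right-hand side is ∫_0^5/2 (6*cos(2*π*x)) v dx.
Compatibility check (pure Neumann): taking v ≡ 1 ∈ V gives 0 = ∫_0^5/2 f dx + (0) − (0), i.e. ∫_0^5/2 f dx must equal u'(0) − u'(5/2) = 0. Indeed ∫_0^5/2 (6*cos(2*π*x)) dx = 0, so the data are compatible. The solution is then unique only up to an additive constant (fix it e.g. by requiring ∫_0^5/2 u dx = 0).


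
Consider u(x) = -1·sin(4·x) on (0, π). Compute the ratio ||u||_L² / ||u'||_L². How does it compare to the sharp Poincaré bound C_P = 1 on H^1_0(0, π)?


||u||_L² / ||u'||_L² = 1/4 < C_P = 1.

u(x) = -1·sin(4·x), so u'(x) = -4*cos(4*x).
Writing u(x) = A·sin(kπx/L) with A = -1 and k = 4, use ∫_0^L sin²(kπx/L) dx = L/2 and ∫_0^L cos²(kπx/L) dx = L/2.
u² = 1·sin²(4·x) and (u')² = 16·cos²(4·x), and each of sin², cos² integrates to L/2 = π/2 over (0, π).
∫_0^π u² dx = π/2, so ||u||_L² = sqrt(2)*sqrt(π)/2.
∫_0^π (u')² dx = 8*π, so ||u'||_L² = 2*sqrt(2)*sqrt(π).
Ratio ||u||_L² / ||u'||_L² = 1/4.
Sharp Poincaré constant on H^1_0(0, π) is C_P = L/π = 1, achieved by sin(x).
This is the k = 4 harmonic; the ratio L/(kπ) is strictly less than C_P = L/π, consistent with the sharp inequality ||u||_L² ≤ C_P ||u'||_L².


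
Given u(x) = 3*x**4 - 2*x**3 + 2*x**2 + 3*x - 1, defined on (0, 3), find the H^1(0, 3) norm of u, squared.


||u||_{H^1}^2 = 3504891/70

The H^1 norm (squared) on an interval (0, L) is
  ||u||_{H^1}^2 = ∫_0^L u(x)^2 dx + ∫_0^L u'(x)^2 dx.
Compute u'(x) = 12*x**3 - 6*x**2 + 4*x + 3.
Then u(x)^2 = 9*x**8 - 12*x**7 + 16*x**6 + 10*x**5 - 14*x**4 + 16*x**3 + 5*x**2 - 6*x + 1 and u'(x)^2 = 144*x**6 - 144*x**5 + 132*x**4 + 24*x**3 - 20*x**2 + 24*x + 9.
Integrate each monomial from 0 to 3 using ∫_0^3 c·x^n dx = c·3^(n+1)/(n+1):
  ∫_0^3 u(x)^2 dx = ∫_0^3 (9*x^8 - 12*x^7 + 16*x^6 + 10*x^5 - 14*x^4 + 16*x^3 + 5*x^2 - 6*x + 1) dx. Term by term:
    ∫_0^3 9*x^8 dx = 19683;  ∫_0^3 -12*x^7 dx = -19683/2;  ∫_0^3 16*x^6 dx = 34992/7;
    ∫_0^3 10*x^5 dx = 1215;  ∫_0^3 -14*x^4 dx = -3402/5;  ∫_0^3 16*x^3 dx = 324;
    ∫_0^3 5*x^2 dx = 45;  ∫_0^3 -6*x dx = -27;  ∫_0^3 1 dx = 3.
  Sum: 19683 − 19683/2 + 34992/7 + 1215 − 3402/5 + 324 + 45 − 27 + 3 = 1100397/70.
  ∫_0^3 u'(x)^2 dx = ∫_0^3 (144*x^6 - 144*x^5 + 132*x^4 + 24*x^3 - 20*x^2 + 24*x + 9) dx. Term by term:
    ∫_0^3 144*x^6 dx = 314928/7;  ∫_0^3 -144*x^5 dx = -17496;  ∫_0^3 132*x^4 dx = 32076/5;
    ∫_0^3 24*x^3 dx = 486;  ∫_0^3 -20*x^2 dx = -180;  ∫_0^3 24*x dx = 108;
    ∫_0^3 9 dx = 27.
  Sum: 314928/7 − 17496 + 32076/5 + 486 − 180 + 108 + 27 = 1202247/35.
Adding: ||u||_{H^1}^2 = 1100397/70 + 1202247/35 = 3504891/70.


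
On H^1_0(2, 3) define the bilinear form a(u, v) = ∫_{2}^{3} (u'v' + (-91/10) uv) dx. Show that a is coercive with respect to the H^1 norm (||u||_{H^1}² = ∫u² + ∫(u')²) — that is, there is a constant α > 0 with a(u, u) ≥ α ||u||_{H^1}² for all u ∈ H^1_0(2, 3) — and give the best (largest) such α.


α = (-91/10 + π^2)/(1 + π^2)

Coercivity of a(·,·) on H^1_0(2, 3) means a(u, u) ≥ α ||u||_{H^1}² for every u ∈ H^1_0.
The interval has length L = 1, and Poincaré/coercivity depend only on L. Here a(u, u) = ∫(u')² + (-91/10)·∫u².
Here c = -91/10 < 0 with |c| < (π/L)² = π^2, so coercivity still holds. The condition a(u,u) ≥ α||u||_{H^1}² reads (1−α)∫(u')² ≥ (α−c)∫u². Any admissible α is ≤ 1 (rapidly oscillating u have ∫u²/∫(u')² → 0), and α = 1 would force 0 ≥ (1−c)∫u², impossible since c < 1; so 1−α > 0. By the sharp Poincaré inequality on H^1_0 of an interval of length L, ∫(u')² ≥ (π/L)²∫u² with equality for the first sine mode sin(π(x−x₀)/L) (x₀ the left endpoint), so the inequality holds for all u iff (1−α)(π/L)² ≥ α − c, i.e. α ≤ ((π/L)² + c)/((π/L)² + 1) = (1 + c(L/π)²)/(1 + (L/π)²). (Direct route, valid since c ≤ 0: Poincaré gives c∫u² ≥ c(L/π)²∫(u')², so a(u,u) ≥ (1 + c(L/π)²)∫(u')², while ||u||_{H^1}² ≤ (1 + (L/π)²)∫(u')²; dividing yields the same α.) With (π/L)² = π^2 and c = -91/10, the largest admissible constant is α = ((π/L)² + c)/((π/L)² + 1).
Simplifying, α = (-91/10 + π^2)/(1 + π^2).


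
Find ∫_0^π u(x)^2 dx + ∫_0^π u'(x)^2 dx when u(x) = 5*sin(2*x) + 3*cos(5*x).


||u||_{H^1(0,π)}^2 = -1040/7 + 359*π/2

u'(x) = -15*sin(5*x) + 10*cos(2*x).
Expand u² and (u')² and integrate term by term on (0, π), using: for integers n ≥ 1, ∫_0^π sin²(nx) dx = ∫_0^π cos²(nx) dx = π/2; for n ≠ n', ∫_0^π sin(nx)sin(n'x) dx = ∫_0^π cos(nx)cos(n'x) dx = 0; and by product-to-sum, ∫_0^π sin(nx)cos(n'x) dx = ½∫_0^π [sin((n+n')x) + sin((n−n')x)] dx, which is 0 when n+n' is even and 2n/(n²−n'²) when n+n' is odd (it need not vanish on (0, π)).
  u² squared terms: (3)²·∫cos(5x)² dx = 9·π/2 = 9*π/2;  (5)²·∫sin(2x)² dx = 25·π/2 = 25*π/2.
  u² cross terms: 2·(3)·(5)·∫cos(5x)·sin(2x) dx = 30·(-4/21) = -40/7.
  So ∫_0^π u² dx = 9*π/2 + 25*π/2 − 40/7 = -40/7 + 17*π.
  (u')² squared terms: (-15)²·∫sin(5x)² dx = 225·π/2 = 225*π/2;  (10)²·∫cos(2x)² dx = 100·π/2 = 50*π.
  (u')² cross terms: 2·(-15)·(10)·∫sin(5x)·cos(2x) dx = -300·(10/21) = -1000/7.
  So ∫_0^π (u')² dx = 225*π/2 + 50*π − 1000/7 = -1000/7 + 325*π/2.
||u||_{H^1}^2 = (-40/7 + 17*π) + (-1000/7 + 325*π/2) = -1040/7 + 359*π/2.


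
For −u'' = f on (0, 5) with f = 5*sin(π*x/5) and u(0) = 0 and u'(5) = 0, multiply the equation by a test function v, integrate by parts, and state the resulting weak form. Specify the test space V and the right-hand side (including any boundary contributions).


V = {v ∈ H^1(0, 5) : v(0) = 0} (test functions vanish at x = 0 where u is specified); weak form: ∫_0^5 u'v' dx = ∫_0^5 (5*sin(π*x/5)) v dx for all v ∈ V.

Multiply both sides by a test function v and integrate from 0 to 5:
  ∫_0^5 −u''(x) v(x) dx = ∫_0^5 f(x) v(x) dx.
Integrate the LHS by parts once:
  ∫_0^5 −u'' v dx = −[u'(x) v(x)]_0^5 + ∫_0^5 u'(x) v'(x) dx.
Thus ∫_0^5 u'(x) v'(x) dx = ∫_0^5 f(x) v(x) dx + [u'(x) v(x)]_0^5.
Choose V so that boundary terms are either known or forced to vanish.
Mixed BC: u(0) = 0 (Dirichlet) and u'(5) = 0 (Neumann). Define V = {v ∈ H^1(0, 5) : v(0) = 0}. Then [u' v]_0^5 = u'(5)·v(5) − u'(0)·0 = 0.
Weak formulation: find u (satisfying any essential BC) such that ∫_0^5 u'(x) v'(x) dx = ∫_0^5 f v dx for all v ∈ V (Dirichlet at 0 absorbed into V; the Neumann datum at x = 5 is zero, so no boundary term remains).
Substituting f(x) = 5*sin(π*x/5), the right-hand side is ∫_0^5 (5*sin(π*x/5)) v dx.


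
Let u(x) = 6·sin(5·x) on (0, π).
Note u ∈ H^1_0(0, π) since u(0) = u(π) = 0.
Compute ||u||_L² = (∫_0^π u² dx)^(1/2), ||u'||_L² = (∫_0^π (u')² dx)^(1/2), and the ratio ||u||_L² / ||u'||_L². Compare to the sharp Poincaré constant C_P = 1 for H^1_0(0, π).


||u||_L² / ||u'||_L² = 1/5 < C_P = 1.

u(x) = 6·sin(5·x), so u'(x) = 30*cos(5*x).
Writing u(x) = A·sin(kπx/L) with A = 6 and k = 5, use ∫_0^L sin²(kπx/L) dx = L/2 and ∫_0^L cos²(kπx/L) dx = L/2.
u² = 36·sin²(5·x) and (u')² = 900·cos²(5·x), and each of sin², cos² integrates to L/2 = π/2 over (0, π).
∫_0^π u² dx = 18*π, so ||u||_L² = 3*sqrt(2)*sqrt(π).
∫_0^π (u')² dx = 450*π, so ||u'||_L² = 15*sqrt(2)*sqrt(π).
Ratio ||u||_L² / ||u'||_L² = 1/5.
Sharp Poincaré constant on H^1_0(0, π) is C_P = L/π = 1, achieved by sin(x).
This is the k = 5 harmonic; the ratio L/(kπ) is strictly less than C_P = L/π, consistent with the sharp inequality ||u||_L² ≤ C_P ||u'||_L².


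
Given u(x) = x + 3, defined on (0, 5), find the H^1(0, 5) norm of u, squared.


||u||_{H^1}^2 = 500/3

The H^1 norm (squared) on an interval (0, L) is
  ||u||_{H^1}^2 = ∫_0^L u(x)^2 dx + ∫_0^L u'(x)^2 dx.
Compute u'(x) = 1.
Then u(x)^2 = x**2 + 6*x + 9 and u'(x)^2 = 1.
Integrate each monomial from 0 to 5 using ∫_0^5 c·x^n dx = c·5^(n+1)/(n+1):
  ∫_0^5 u(x)^2 dx = ∫_0^5 (x^2 + 6*x + 9) dx. Term by term:
    ∫_0^5 x^2 dx = 125/3;  ∫_0^5 6*x dx = 75;  ∫_0^5 9 dx = 45.
  Sum: 125/3 + 75 + 45 = 485/3.
  ∫_0^5 u'(x)^2 dx = ∫_0^5 (1) dx. Term by term:
    ∫_0^5 1 dx = 5.
Adding: ||u||_{H^1}^2 = 485/3 + 5 = 500/3.


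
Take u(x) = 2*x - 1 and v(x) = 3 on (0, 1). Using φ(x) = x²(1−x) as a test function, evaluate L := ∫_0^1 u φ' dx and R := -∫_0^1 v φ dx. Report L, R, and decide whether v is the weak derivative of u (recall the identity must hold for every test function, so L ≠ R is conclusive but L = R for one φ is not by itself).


LHS = -1/6, RHS = -1/4. No, v is not the weak derivative of u.

u(x) = 2*x - 1, classical derivative u'(x) = 2.
φ(x) = x²(1−x), so φ'(x) = x*(2 - 3*x).
Note φ(0) = φ(1) = 0, so the boundary term u·φ vanishes.
LHS = ∫_0^1 u(x) φ'(x) dx = ∫_0^1 (-6*x^3 + 7*x^2 - 2*x) dx. Term by term:
  ∫_0^1 -6*x^3 dx = -3/2;  ∫_0^1 7*x^2 dx = 7/3;  ∫_0^1 -2*x dx = -1.
Sum: -3/2 + 7/3 − 1 = -1/6.
So LHS = -1/6.
∫_0^1 v(x) φ(x) dx = ∫_0^1 (-3*x^3 + 3*x^2) dx. Term by term:
  ∫_0^1 -3*x^3 dx = -3/4;  ∫_0^1 3*x^2 dx = 1.
Sum: -3/4 + 1 = 1/4.
So RHS = -∫_0^1 v(x) φ(x) dx = -1/4.
LHS − RHS = 1/12 ≠ 0, so the identity fails.
(For a valid weak derivative the identity must hold for EVERY test function, in particular this one. The failure shows v is NOT the weak derivative of u.)
Correct weak derivative would be u'(x) = 2.


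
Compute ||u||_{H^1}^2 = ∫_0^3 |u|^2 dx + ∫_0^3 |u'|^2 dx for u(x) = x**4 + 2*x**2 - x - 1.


||u||_{H^1}^2 = 339429/35

The H^1 norm (squared) on an interval (0, L) is
  ||u||_{H^1}^2 = ∫_0^L u(x)^2 dx + ∫_0^L u'(x)^2 dx.
Compute u'(x) = 4*x**3 + 4*x - 1.
Then u(x)^2 = x**8 + 4*x**6 - 2*x**5 + 2*x**4 - 4*x**3 - 3*x**2 + 2*x + 1 and u'(x)^2 = 16*x**6 + 32*x**4 - 8*x**3 + 16*x**2 - 8*x + 1.
Integrate each monomial from 0 to 3 using ∫_0^3 c·x^n dx = c·3^(n+1)/(n+1):
  ∫_0^3 u(x)^2 dx = ∫_0^3 (x^8 + 4*x^6 - 2*x^5 + 2*x^4 - 4*x^3 - 3*x^2 + 2*x + 1) dx. Term by term:
    ∫_0^3 x^8 dx = 2187;  ∫_0^3 4*x^6 dx = 8748/7;  ∫_0^3 -2*x^5 dx = -243;
    ∫_0^3 2*x^4 dx = 486/5;  ∫_0^3 -4*x^3 dx = -81;  ∫_0^3 -3*x^2 dx = -27;
    ∫_0^3 2*x dx = 9;  ∫_0^3 1 dx = 3.
  Sum: 2187 + 8748/7 − 243 + 486/5 − 81 − 27 + 9 + 3 = 111822/35.
  ∫_0^3 u'(x)^2 dx = ∫_0^3 (16*x^6 + 32*x^4 - 8*x^3 + 16*x^2 - 8*x + 1) dx. Term by term:
    ∫_0^3 16*x^6 dx = 34992/7;  ∫_0^3 32*x^4 dx = 7776/5;  ∫_0^3 -8*x^3 dx = -162;
    ∫_0^3 16*x^2 dx = 144;  ∫_0^3 -8*x dx = -36;  ∫_0^3 1 dx = 3.
  Sum: 34992/7 + 7776/5 − 162 + 144 − 36 + 3 = 227607/35.
Adding: ||u||_{H^1}^2 = 111822/35 + 227607/35 = 339429/35.


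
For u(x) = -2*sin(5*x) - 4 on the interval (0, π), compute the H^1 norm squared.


||u||_{H^1(0,π)}^2 = 32/5 + 68*π

u'(x) = -10*cos(5*x).
Expand u² and (u')² and integrate term by term on (0, π), using: for integers n ≥ 1, ∫_0^π sin²(nx) dx = ∫_0^π cos²(nx) dx = π/2; for n ≠ n', ∫_0^π sin(nx)sin(n'x) dx = ∫_0^π cos(nx)cos(n'x) dx = 0; and by product-to-sum, ∫_0^π sin(nx)cos(n'x) dx = ½∫_0^π [sin((n+n')x) + sin((n−n')x)] dx, which is 0 when n+n' is even and 2n/(n²−n'²) when n+n' is odd (it need not vanish on (0, π)). For the constant mode: ∫_0^π 1 dx = π, ∫_0^π cos(nx) dx = 0, ∫_0^π sin(nx) dx = (1−(−1)^n)/n.
  u² squared terms: (-4)²·∫1 dx = 16·π = 16*π;  (-2)²·∫sin(5x)² dx = 4·π/2 = 2*π.
  u² cross terms: 2·(-4)·(-2)·∫1·sin(5x) dx = 16·(2/5) = 32/5.
  So ∫_0^π u² dx = 16*π + 2*π + 32/5 = 32/5 + 18*π.
  (u')² squared terms: (-10)²·∫cos(5x)² dx = 100·π/2 = 50*π.
  So ∫_0^π (u')² dx = 50*π.
||u||_{H^1}^2 = (32/5 + 18*π) + (50*π) = 32/5 + 68*π.


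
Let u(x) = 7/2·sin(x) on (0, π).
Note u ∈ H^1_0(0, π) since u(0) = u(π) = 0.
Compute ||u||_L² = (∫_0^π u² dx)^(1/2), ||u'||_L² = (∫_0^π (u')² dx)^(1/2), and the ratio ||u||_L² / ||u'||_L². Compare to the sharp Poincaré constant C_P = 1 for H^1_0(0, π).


||u||_L² / ||u'||_L² = 1 = C_P.

u(x) = 7/2·sin(x), so u'(x) = 7*cos(x)/2.
Writing u(x) = A·sin(kπx/L) with A = 7/2 and k = 1, use ∫_0^L sin²(kπx/L) dx = L/2 and ∫_0^L cos²(kπx/L) dx = L/2.
u² = 49/4·sin²(x) and (u')² = 49/4·cos²(x), and each of sin², cos² integrates to L/2 = π/2 over (0, π).
∫_0^π u² dx = 49*π/8, so ||u||_L² = 7*sqrt(2)*sqrt(π)/4.
∫_0^π (u')² dx = 49*π/8, so ||u'||_L² = 7*sqrt(2)*sqrt(π)/4.
Ratio ||u||_L² / ||u'||_L² = 1.
Sharp Poincaré constant on H^1_0(0, π) is C_P = L/π = 1, achieved by sin(x).
This is the k = 1 eigenfunction (up to amplitude), so the ratio equals the sharp Poincaré constant exactly.


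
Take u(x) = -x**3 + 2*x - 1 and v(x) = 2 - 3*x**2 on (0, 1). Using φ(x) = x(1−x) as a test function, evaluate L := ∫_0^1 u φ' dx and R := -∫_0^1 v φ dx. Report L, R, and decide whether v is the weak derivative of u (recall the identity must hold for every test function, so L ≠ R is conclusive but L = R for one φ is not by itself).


LHS = -11/60, RHS = -11/60. Yes, v = u' weakly.

u(x) = -x**3 + 2*x - 1, classical derivative u'(x) = 2 - 3*x**2.
φ(x) = x(1−x), so φ'(x) = 1 - 2*x.
Note φ(0) = φ(1) = 0, so the boundary term u·φ vanishes.
LHS = ∫_0^1 u(x) φ'(x) dx = ∫_0^1 (2*x^4 - x^3 - 4*x^2 + 4*x - 1) dx. Term by term:
  ∫_0^1 2*x^4 dx = 2/5;  ∫_0^1 -x^3 dx = -1/4;  ∫_0^1 -4*x^2 dx = -4/3;
  ∫_0^1 4*x dx = 2;  ∫_0^1 -1 dx = -1.
Sum: 2/5 − 1/4 − 4/3 + 2 − 1 = -11/60.
So LHS = -11/60.
∫_0^1 v(x) φ(x) dx = ∫_0^1 (3*x^4 - 3*x^3 - 2*x^2 + 2*x) dx. Term by term:
  ∫_0^1 3*x^4 dx = 3/5;  ∫_0^1 -3*x^3 dx = -3/4;  ∫_0^1 -2*x^2 dx = -2/3;
  ∫_0^1 2*x dx = 1.
Sum: 3/5 − 3/4 − 2/3 + 1 = 11/60.
So RHS = -∫_0^1 v(x) φ(x) dx = -11/60.
LHS = RHS, so the identity holds for this test φ.
Moreover u is smooth here and v(x) = u'(x) = 2 - 3*x**2 pointwise, so the identity holds for every test function. Hence v is the weak derivative of u.
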